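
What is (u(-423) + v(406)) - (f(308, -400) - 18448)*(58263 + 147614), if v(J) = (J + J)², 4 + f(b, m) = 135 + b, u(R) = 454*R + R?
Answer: 3708105772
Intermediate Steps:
u(R) = 455*R
f(b, m) = 131 + b (f(b, m) = -4 + (135 + b) = 131 + b)
v(J) = 4*J² (v(J) = (2*J)² = 4*J²)
(u(-423) + v(406)) - (f(308, -400) - 18448)*(58263 + 147614) = (455*(-423) + 4*406²) - ((131 + 308) - 18448)*(58263 + 147614) = (-192465 + 4*164836) - (439 - 18448)*205877 = (-192465 + 659344) - (-18009)*205877 = 466879 - 1*(-3707638893) = 466879 + 3707638893 = 3708105772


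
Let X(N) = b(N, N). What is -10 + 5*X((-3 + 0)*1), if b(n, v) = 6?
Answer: 20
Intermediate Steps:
X(N) = 6
-10 + 5*X((-3 + 0)*1) = -10 + 5*6 = -10 + 30 = 20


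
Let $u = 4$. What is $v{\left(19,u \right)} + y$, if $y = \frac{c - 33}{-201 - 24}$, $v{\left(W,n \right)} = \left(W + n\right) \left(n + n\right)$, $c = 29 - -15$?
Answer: $\frac{41389}{225} \approx 183.95$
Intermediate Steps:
$c = 44$ ($c = 29 + 15 = 44$)
$v{\left(W,n \right)} = 2 n \left(W + n\right)$ ($v{\left(W,n \right)} = \left(W + n\right) 2 n = 2 n \left(W + n\right)$)
$y = - \frac{11}{225}$ ($y = \frac{44 - 33}{-201 - 24} = \frac{11}{-225} = 11 \left(- \frac{1}{225}\right) = - \frac{11}{225} \approx -0.048889$)
$v{\left(19,u \right)} + y = 2 \cdot 4 \left(19 + 4\right) - \frac{11}{225} = 2 \cdot 4 \cdot 23 - \frac{11}{225} = 184 - \frac{11}{225} = \frac{41389}{225}$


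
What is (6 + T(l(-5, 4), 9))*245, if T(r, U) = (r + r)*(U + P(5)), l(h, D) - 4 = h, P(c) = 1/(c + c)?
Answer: -2989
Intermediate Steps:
P(c) = 1/(2*c)
l(h, D) = 4 + h
T(r, U) = 2*r*(1/10 + U) (T(r, U) = (r + r)*(U + (1/2)/5) = (2*r)*(U + (1/2)*(1/5)) = (2*r)*(U + 1/10) = (2*r)*(1/10 + U) = 2*r*(1/10 + U))
(6 + T(l(-5, 4), 9))*245 = (6 + (4 - 5)*(1 + 10*9)/5)*245 = (6 + (1/5)*(-1)*(1 + 90))*245 = (6 + (1/5)*(-1)*91)*245 = (6 - 91/5)*245 = -61/5*245 = -2989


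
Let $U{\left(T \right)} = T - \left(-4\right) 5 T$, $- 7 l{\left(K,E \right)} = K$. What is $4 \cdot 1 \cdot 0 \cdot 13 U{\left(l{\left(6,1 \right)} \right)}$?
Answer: $0$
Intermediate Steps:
$l{\left(K,E \right)} = - \frac{K}{7}$
$U{\left(T \right)} = 21 T$ ($U{\left(T \right)} = T - - 20 T = T + 20 T = 21 T$)
$4 \cdot 1 \cdot 0 \cdot 13 U{\left(l{\left(6,1 \right)} \right)} = 4 \cdot 1 \cdot 0 \cdot 13 \cdot 21 \left(\left(- \frac{1}{7}\right) 6\right) = 4 \cdot 0 \cdot 13 \cdot 21 \left(- \frac{6}{7}\right) = 0 \cdot 13 \left(-18\right) = 0 \left(-18\right) = 0$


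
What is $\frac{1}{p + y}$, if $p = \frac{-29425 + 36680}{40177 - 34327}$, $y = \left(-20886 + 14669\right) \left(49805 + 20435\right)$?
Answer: $- \frac{1170}{510918032149} \approx -2.29 \cdot 10^{-9}$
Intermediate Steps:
$y = -436682080$ ($y = \left(-6217\right) 70240 = -436682080$)
$p = \frac{1451}{1170}$ ($p = \frac{7255}{5850} = 7255 \cdot \frac{1}{5850} = \frac{1451}{1170} \approx 1.2402$)
$\frac{1}{p + y} = \frac{1}{\frac{1451}{1170} - 436682080} = \frac{1}{- \frac{510918032149}{1170}} = - \frac{1170}{510918032149}$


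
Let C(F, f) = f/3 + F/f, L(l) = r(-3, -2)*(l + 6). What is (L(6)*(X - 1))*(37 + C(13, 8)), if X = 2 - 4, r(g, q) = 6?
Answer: -8919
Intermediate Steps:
L(l) = 36 + 6*l (L(l) = 6*(l + 6) = 6*(6 + l) = 36 + 6*l)
X = -2
C(F, f) = f/3 + F/f (C(F, f) = f*(⅓) + F/f = f/3 + F/f)
(L(6)*(X - 1))*(37 + C(13, 8)) = ((36 + 6*6)*(-2 - 1))*(37 + ((⅓)*8 + 13/8)) = ((36 + 36)*(-3))*(37 + (8/3 + 13*(⅛))) = (72*(-3))*(37 + (8/3 + 13/8)) = -216*(37 + 103/24) = -216*991/24 = -8919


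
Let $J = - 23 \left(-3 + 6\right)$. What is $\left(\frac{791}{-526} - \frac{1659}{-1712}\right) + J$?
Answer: $- \frac{31308443}{450256} \approx -69.535$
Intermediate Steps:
$J = -69$ ($J = \left(-23\right) 3 = -69$)
$\left(\frac{791}{-526} - \frac{1659}{-1712}\right) + J = \left(\frac{791}{-526} - \frac{1659}{-1712}\right) - 69 = \left(791 \left(- \frac{1}{526}\right) - - \frac{1659}{1712}\right) - 69 = \left(- \frac{791}{526} + \frac{1659}{1712}\right) - 69 = - \frac{240779}{450256} - 69 = - \frac{31308443}{450256}$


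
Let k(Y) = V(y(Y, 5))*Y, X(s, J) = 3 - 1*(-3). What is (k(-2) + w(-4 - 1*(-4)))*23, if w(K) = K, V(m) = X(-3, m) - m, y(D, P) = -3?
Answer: -414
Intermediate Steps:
X(s, J) = 6 (X(s, J) = 3 + 3 = 6)
V(m) = 6 - m
k(Y) = 9*Y (k(Y) = (6 - 1*(-3))*Y = (6 + 3)*Y = 9*Y)
(k(-2) + w(-4 - 1*(-4)))*23 = (9*(-2) + (-4 - 1*(-4)))*23 = (-18 + (-4 + 4))*23 = (-18 + 0)*23 = -18*23 = -414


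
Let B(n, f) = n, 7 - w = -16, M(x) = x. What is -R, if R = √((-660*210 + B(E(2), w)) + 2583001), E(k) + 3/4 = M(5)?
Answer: -√9777621/2 ≈ -1563.5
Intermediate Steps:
w = 23 (w = 7 - 1*(-16) = 7 + 16 = 23)
E(k) = 17/4 (E(k) = -¾ + 5 = 17/4)
R = √9777621/2 (R = √((-660*210 + 17/4) + 2583001) = √((-138600 + 17/4) + 2583001) = √(-554383/4 + 2583001) = √(9777621/4) = √9777621/2 ≈ 1563.5)
-R = -√9777621/2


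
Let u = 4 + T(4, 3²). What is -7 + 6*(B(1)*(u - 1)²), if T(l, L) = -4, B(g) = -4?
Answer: -31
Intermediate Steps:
u = 0 (u = 4 - 4 = 0)
-7 + 6*(B(1)*(u - 1)²) = -7 + 6*(-4*(0 - 1)²) = -7 + 6*(-4*(-1)²) = -7 + 6*(-4*1) = -7 + 6*(-4) = -7 - 24 = -31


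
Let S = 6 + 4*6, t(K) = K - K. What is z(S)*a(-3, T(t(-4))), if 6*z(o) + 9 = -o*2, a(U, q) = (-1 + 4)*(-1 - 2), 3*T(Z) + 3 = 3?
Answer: 207/2 ≈ 103.50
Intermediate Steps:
t(K) = 0
T(Z) = 0 (T(Z) = -1 + (1/3)*3 = -1 + 1 = 0)
a(U, q) = -9 (a(U, q) = 3*(-3) = -9)
S = 30 (S = 6 + 24 = 30)
z(o) = -3/2 - o/3 (z(o) = -3/2 + (-o*2)/6 = -3/2 + (-2*o)/6 = -3/2 - o/3)
z(S)*a(-3, T(t(-4))) = (-3/2 - 1/3*30)*(-9) = (-3/2 - 10)*(-9) = -23/2*(-9) = 207/2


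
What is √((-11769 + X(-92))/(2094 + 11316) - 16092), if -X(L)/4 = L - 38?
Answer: I*√321549403810/4470 ≈ 126.86*I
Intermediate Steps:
X(L) = 152 - 4*L (X(L) = -4*(L - 38) = -4*(-38 + L) = 152 - 4*L)
√((-11769 + X(-92))/(2094 + 11316) - 16092) = √((-11769 + (152 - 4*(-92)))/(2094 + 11316) - 16092) = √((-11769 + (152 + 368))/13410 - 16092) = √((-11769 + 520)*(1/13410) - 16092) = √(-11249*1/13410 - 16092) = √(-11249/13410 - 16092) = √(-215804969/13410) = I*√321549403810/4470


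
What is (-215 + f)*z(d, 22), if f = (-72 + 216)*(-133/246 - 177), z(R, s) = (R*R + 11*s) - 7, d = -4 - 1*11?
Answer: -486226900/41 ≈ -1.1859e+7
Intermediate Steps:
d = -15 (d = -4 - 11 = -15)
z(R, s) = -7 + R² + 11*s (z(R, s) = (R² + 11*s) - 7 = -7 + R² + 11*s)
f = -1048200/41 (f = 144*(-133*1/246 - 177) = 144*(-133/246 - 177) = 144*(-43675/246) = -1048200/41 ≈ -25566.)
(-215 + f)*z(d, 22) = (-215 - 1048200/41)*(-7 + (-15)² + 11*22) = -1057015*(-7 + 225 + 242)/41 = -1057015/41*460 = -486226900/41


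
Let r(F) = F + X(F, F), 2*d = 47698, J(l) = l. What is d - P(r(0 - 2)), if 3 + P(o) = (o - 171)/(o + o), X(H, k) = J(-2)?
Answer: 190641/8 ≈ 23830.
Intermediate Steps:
d = 23849 (d = (½)*47698 = 23849)
X(H, k) = -2
r(F) = -2 + F (r(F) = F - 2 = -2 + F)
P(o) = -3 + (-171 + o)/(2*o) (P(o) = -3 + (o - 171)/(o + o) = -3 + (-171 + o)/((2*o)) = -3 + (-171 + o)*(1/(2*o)) = -3 + (-171 + o)/(2*o))
d - P(r(0 - 2)) = 23849 - (-171 - 5*(-2 + (0 - 2)))/(2*(-2 + (0 - 2))) = 23849 - (-171 - 5*(-2 - 2))/(2*(-2 - 2)) = 23849 - (-171 - 5*(-4))/(2*(-4)) = 23849 - (-1)*(-171 + 20)/(2*4) = 23849 - (-1)*(-151)/(2*4) = 23849 - 1*151/8 = 23849 - 151/8 = 190641/8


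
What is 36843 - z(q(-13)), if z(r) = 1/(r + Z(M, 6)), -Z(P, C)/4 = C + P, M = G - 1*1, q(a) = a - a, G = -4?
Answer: 147373/4 ≈ 36843.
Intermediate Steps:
q(a) = 0
M = -5 (M = -4 - 1*1 = -4 - 1 = -5)
Z(P, C) = -4*C - 4*P (Z(P, C) = -4*(C + P) = -4*C - 4*P)
z(r) = 1/(-4 + r) (z(r) = 1/(r + (-4*6 - 4*(-5))) = 1/(r + (-24 + 20)) = 1/(r - 4) = 1/(-4 + r))
36843 - z(q(-13)) = 36843 - 1/(-4 + 0) = 36843 - 1/(-4) = 36843 - 1*(-¼) = 36843 + ¼ = 147373/4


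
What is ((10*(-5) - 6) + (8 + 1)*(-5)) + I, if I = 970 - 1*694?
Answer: 175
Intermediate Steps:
I = 276 (I = 970 - 694 = 276)
((10*(-5) - 6) + (8 + 1)*(-5)) + I = ((10*(-5) - 6) + (8 + 1)*(-5)) + 276 = ((-50 - 6) + 9*(-5)) + 276 = (-56 - 45) + 276 = -101 + 276 = 175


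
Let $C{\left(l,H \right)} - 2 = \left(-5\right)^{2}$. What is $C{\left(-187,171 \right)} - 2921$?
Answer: $-2894$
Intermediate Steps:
$C{\left(l,H \right)} = 27$ ($C{\left(l,H \right)} = 2 + \left(-5\right)^{2} = 2 + 25 = 27$)
$C{\left(-187,171 \right)} - 2921 = 27 - 2921 = -2894$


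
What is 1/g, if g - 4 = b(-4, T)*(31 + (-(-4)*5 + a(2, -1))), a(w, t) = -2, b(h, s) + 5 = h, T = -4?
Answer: -1/437 ≈ -0.0022883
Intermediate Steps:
b(h, s) = -5 + h
g = -437 (g = 4 + (-5 - 4)*(31 + (-(-4)*5 - 2)) = 4 - 9*(31 + (-4*(-5) - 2)) = 4 - 9*(31 + (20 - 2)) = 4 - 9*(31 + 18) = 4 - 9*49 = 4 - 441 = -437)
1/g = 1/(-437) = -1/437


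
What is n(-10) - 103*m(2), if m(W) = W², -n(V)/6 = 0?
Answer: -412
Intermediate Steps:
n(V) = 0 (n(V) = -6*0 = 0)
n(-10) - 103*m(2) = 0 - 103*2² = 0 - 103*4 = 0 - 412 = -412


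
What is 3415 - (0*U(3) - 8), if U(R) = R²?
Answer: 3423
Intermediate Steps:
3415 - (0*U(3) - 8) = 3415 - (0*3² - 8) = 3415 - (0*9 - 8) = 3415 - (0 - 8) = 3415 - 1*(-8) = 3415 + 8 = 3423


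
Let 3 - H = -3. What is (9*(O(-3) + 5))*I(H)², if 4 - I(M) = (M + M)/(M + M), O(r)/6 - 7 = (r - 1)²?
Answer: 11583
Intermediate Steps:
O(r) = 42 + 6*(-1 + r)² (O(r) = 42 + 6*(r - 1)² = 42 + 6*(-1 + r)²)
H = 6 (H = 3 - 1*(-3) = 3 + 3 = 6)
I(M) = 3 (I(M) = 4 - (M + M)/(M + M) = 4 - 2*M/(2*M) = 4 - 2*M*1/(2*M) = 4 - 1*1 = 4 - 1 = 3)
(9*(O(-3) + 5))*I(H)² = (9*((42 + 6*(-1 - 3)²) + 5))*3² = (9*((42 + 6*(-4)²) + 5))*9 = (9*((42 + 6*16) + 5))*9 = (9*((42 + 96) + 5))*9 = (9*(138 + 5))*9 = (9*143)*9 = 1287*9 = 11583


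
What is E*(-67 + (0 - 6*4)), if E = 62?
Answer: -5642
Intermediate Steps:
E*(-67 + (0 - 6*4)) = 62*(-67 + (0 - 6*4)) = 62*(-67 + (0 - 24)) = 62*(-67 - 24) = 62*(-91) = -5642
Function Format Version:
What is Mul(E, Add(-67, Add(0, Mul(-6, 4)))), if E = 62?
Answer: -5642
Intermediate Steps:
Mul(E, Add(-67, Add(0, Mul(-6, 4)))) = Mul(62, Add(-67, Add(0, Mul(-6, 4)))) = Mul(62, Add(-67, Add(0, -24))) = Mul(62, Add(-67, -24)) = Mul(62, -91) = -5642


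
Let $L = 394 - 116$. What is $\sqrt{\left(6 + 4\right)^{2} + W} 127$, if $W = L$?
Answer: $381 \sqrt{42} \approx 2469.2$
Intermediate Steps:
$L = 278$
$W = 278$
$\sqrt{\left(6 + 4\right)^{2} + W} 127 = \sqrt{\left(6 + 4\right)^{2} + 278} \cdot 127 = \sqrt{10^{2} + 278} \cdot 127 = \sqrt{100 + 278} \cdot 127 = \sqrt{378} \cdot 127 = 3 \sqrt{42} \cdot 127 = 381 \sqrt{42}$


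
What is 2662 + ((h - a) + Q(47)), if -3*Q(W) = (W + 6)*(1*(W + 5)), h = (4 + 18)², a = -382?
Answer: 7828/3 ≈ 2609.3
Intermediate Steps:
h = 484 (h = 22² = 484)
Q(W) = -(5 + W)*(6 + W)/3 (Q(W) = -(W + 6)*1*(W + 5)/3 = -(6 + W)*1*(5 + W)/3 = -(6 + W)*(5 + W)/3 = -(5 + W)*(6 + W)/3)
2662 + ((h - a) + Q(47)) = 2662 + ((484 - 1*(-382)) + (-10 - 11/3*47 - ⅓*47²)) = 2662 + ((484 + 382) + (-10 - 517/3 - ⅓*2209)) = 2662 + (866 + (-10 - 517/3 - 2209/3)) = 2662 + (866 - 2756/3) = 2662 - 158/3 = 7828/3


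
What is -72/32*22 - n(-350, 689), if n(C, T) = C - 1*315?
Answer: 1231/2 ≈ 615.50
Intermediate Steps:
n(C, T) = -315 + C (n(C, T) = C - 315 = -315 + C)
-72/32*22 - n(-350, 689) = -72/32*22 - (-315 - 350) = -72*1/32*22 - 1*(-665) = -9/4*22 + 665 = -99/2 + 665 = 1231/2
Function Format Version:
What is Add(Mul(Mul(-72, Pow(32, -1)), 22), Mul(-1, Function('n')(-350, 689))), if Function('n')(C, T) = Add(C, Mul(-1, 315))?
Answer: Rational(1231, 2) ≈ 615.50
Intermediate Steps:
Function('n')(C, T) = Add(-315, C) (Function('n')(C, T) = Add(C, -315) = Add(-315, C))
Add(Mul(Mul(-72, Pow(32, -1)), 22), Mul(-1, Function('n')(-350, 689))) = Add(Mul(Mul(-72, Pow(32, -1)), 22), Mul(-1, Add(-315, -350))) = Add(Mul(Mul(-72, Rational(1, 32)), 22), Mul(-1, -665)) = Add(Mul(Rational(-9, 4), 22), 665) = Add(Rational(-99, 2), 665) = Rational(1231, 2)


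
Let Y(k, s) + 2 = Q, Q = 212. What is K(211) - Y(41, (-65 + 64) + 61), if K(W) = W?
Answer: 1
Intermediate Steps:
Y(k, s) = 210 (Y(k, s) = -2 + 212 = 210)
K(211) - Y(41, (-65 + 64) + 61) = 211 - 1*210 = 211 - 210 = 1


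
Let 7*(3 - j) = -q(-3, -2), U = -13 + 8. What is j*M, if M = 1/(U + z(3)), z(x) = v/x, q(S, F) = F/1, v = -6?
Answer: -19/49 ≈ -0.38775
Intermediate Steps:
U = -5
q(S, F) = F (q(S, F) = F*1 = F)
z(x) = -6/x
M = -⅐ (M = 1/(-5 - 6/3) = 1/(-5 - 6*⅓) = 1/(-5 - 2) = 1/(-7) = -⅐ ≈ -0.14286)
j = 19/7 (j = 3 - (-1)*(-2)/7 = 3 - ⅐*2 = 3 - 2/7 = 19/7 ≈ 2.7143)
j*M = (19/7)*(-⅐) = -19/49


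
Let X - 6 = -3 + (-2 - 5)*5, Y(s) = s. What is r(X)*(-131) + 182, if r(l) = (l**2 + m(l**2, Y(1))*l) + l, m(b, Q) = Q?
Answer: -125578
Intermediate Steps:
X = -32 (X = 6 + (-3 + (-2 - 5)*5) = 6 + (-3 - 7*5) = 6 + (-3 - 35) = 6 - 38 = -32)
r(l) = l**2 + 2*l (r(l) = (l**2 + 1*l) + l = (l**2 + l) + l = (l + l**2) + l = l**2 + 2*l)
r(X)*(-131) + 182 = -32*(2 - 32)*(-131) + 182 = -32*(-30)*(-131) + 182 = 960*(-131) + 182 = -125760 + 182 = -125578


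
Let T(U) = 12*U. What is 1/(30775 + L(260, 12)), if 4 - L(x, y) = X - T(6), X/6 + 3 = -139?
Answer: 1/31703 ≈ 3.1543e-5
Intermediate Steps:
X = -852 (X = -18 + 6*(-139) = -18 - 834 = -852)
L(x, y) = 928 (L(x, y) = 4 - (-852 - 12*6) = 4 - (-852 - 1*72) = 4 - (-852 - 72) = 4 - 1*(-924) = 4 + 924 = 928)
1/(30775 + L(260, 12)) = 1/(30775 + 928) = 1/31703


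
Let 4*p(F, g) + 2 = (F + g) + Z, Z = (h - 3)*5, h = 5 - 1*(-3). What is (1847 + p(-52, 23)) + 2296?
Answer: 8283/2 ≈ 4141.5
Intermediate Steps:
h = 8 (h = 5 + 3 = 8)
Z = 25 (Z = (8 - 3)*5 = 5*5 = 25)
p(F, g) = 23/4 + F/4 + g/4 (p(F, g) = -1/2 + ((F + g) + 25)/4 = -1/2 + (25 + F + g)/4 = -1/2 + (25/4 + F/4 + g/4) = 23/4 + F/4 + g/4)
(1847 + p(-52, 23)) + 2296 = (1847 + (23/4 + (1/4)*(-52) + (1/4)*23)) + 2296 = (1847 + (23/4 - 13 + 23/4)) + 2296 = (1847 - 3/2) + 2296 = 3691/2 + 2296 = 8283/2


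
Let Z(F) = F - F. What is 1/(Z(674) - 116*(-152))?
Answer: 1/17632 ≈ 5.6715e-5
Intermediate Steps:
Z(F) = 0
1/(Z(674) - 116*(-152)) = 1/(0 - 116*(-152)) = 1/(0 + 17632) = 1/17632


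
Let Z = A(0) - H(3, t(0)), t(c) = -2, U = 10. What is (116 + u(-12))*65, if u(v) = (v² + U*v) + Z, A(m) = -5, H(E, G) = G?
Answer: 8905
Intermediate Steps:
Z = -3 (Z = -5 - 1*(-2) = -5 + 2 = -3)
u(v) = -3 + v² + 10*v (u(v) = (v² + 10*v) - 3 = -3 + v² + 10*v)
(116 + u(-12))*65 = (116 + (-3 + (-12)² + 10*(-12)))*65 = (116 + (-3 + 144 - 120))*65 = (116 + 21)*65 = 137*65 = 8905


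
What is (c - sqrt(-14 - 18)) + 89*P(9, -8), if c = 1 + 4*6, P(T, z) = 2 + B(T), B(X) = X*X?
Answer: 7412 - 4*I*sqrt(2) ≈ 7412.0 - 5.6569*I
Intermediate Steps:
B(X) = X**2
P(T, z) = 2 + T**2
c = 25 (c = 1 + 24 = 25)
(c - sqrt(-14 - 18)) + 89*P(9, -8) = (25 - sqrt(-14 - 18)) + 89*(2 + 9**2) = (25 - sqrt(-32)) + 89*(2 + 81) = (25 - 4*I*sqrt(2)) + 89*83 = (25 - 4*I*sqrt(2)) + 7387 = 7412 - 4*I*sqrt(2)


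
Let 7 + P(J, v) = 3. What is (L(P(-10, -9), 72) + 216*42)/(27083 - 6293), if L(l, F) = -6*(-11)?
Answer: 1523/3465 ≈ 0.43954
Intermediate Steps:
P(J, v) = -4 (P(J, v) = -7 + 3 = -4)
L(l, F) = 66
(L(P(-10, -9), 72) + 216*42)/(27083 - 6293) = (66 + 216*42)/(27083 - 6293) = (66 + 9072)/20790 = 9138*(1/20790) = 1523/3465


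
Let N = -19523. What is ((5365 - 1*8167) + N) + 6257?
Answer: -16068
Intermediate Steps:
((5365 - 1*8167) + N) + 6257 = ((5365 - 1*8167) - 19523) + 6257 = ((5365 - 8167) - 19523) + 6257 = (-2802 - 19523) + 6257 = -22325 + 6257 = -16068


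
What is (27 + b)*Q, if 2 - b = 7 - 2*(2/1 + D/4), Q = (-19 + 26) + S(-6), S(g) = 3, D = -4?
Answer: 240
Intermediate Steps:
Q = 10 (Q = (-19 + 26) + 3 = 7 + 3 = 10)
b = -3 (b = 2 - (7 - 2*(2/1 - 4/4)) = 2 - (7 - 2*(2*1 - 4*¼)) = 2 - (7 - 2*(2 - 1)) = 2 - (7 - 2*1) = 2 - (7 - 2) = 2 - 1*5 = 2 - 5 = -3)
(27 + b)*Q = (27 - 3)*10 = 24*10 = 240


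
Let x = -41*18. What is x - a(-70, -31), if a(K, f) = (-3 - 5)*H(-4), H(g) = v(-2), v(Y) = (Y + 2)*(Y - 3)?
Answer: -738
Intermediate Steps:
v(Y) = (-3 + Y)*(2 + Y) (v(Y) = (2 + Y)*(-3 + Y) = (-3 + Y)*(2 + Y))
x = -738
H(g) = 0 (H(g) = -6 + (-2)² - 1*(-2) = -6 + 4 + 2 = 0)
a(K, f) = 0 (a(K, f) = (-3 - 5)*0 = -8*0 = 0)
x - a(-70, -31) = -738 - 1*0 = -738 + 0 = -738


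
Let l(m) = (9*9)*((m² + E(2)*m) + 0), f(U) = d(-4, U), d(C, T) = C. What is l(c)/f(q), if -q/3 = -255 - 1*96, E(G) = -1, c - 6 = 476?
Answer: -9389601/2 ≈ -4.6948e+6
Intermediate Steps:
c = 482 (c = 6 + 476 = 482)
q = 1053 (q = -3*(-255 - 1*96) = -3*(-255 - 96) = -3*(-351) = 1053)
f(U) = -4
l(m) = -81*m + 81*m² (l(m) = (9*9)*((m² - m) + 0) = 81*(m² - m) = -81*m + 81*m²)
l(c)/f(q) = (81*482*(-1 + 482))/(-4) = (81*482*481)*(-¼) = 18779202*(-¼) = -9389601/2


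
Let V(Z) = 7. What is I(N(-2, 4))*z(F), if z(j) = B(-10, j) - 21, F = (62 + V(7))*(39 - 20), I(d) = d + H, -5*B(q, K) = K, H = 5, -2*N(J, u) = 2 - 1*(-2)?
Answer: -4248/5 ≈ -849.60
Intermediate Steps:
N(J, u) = -2 (N(J, u) = -(2 - 1*(-2))/2 = -(2 + 2)/2 = -1/2*4 = -2)
B(q, K) = -K/5
I(d) = 5 + d (I(d) = d + 5 = 5 + d)
F = 1311 (F = (62 + 7)*(39 - 20) = 69*19 = 1311)
z(j) = -21 - j/5 (z(j) = -j/5 - 21 = -21 - j/5)
I(N(-2, 4))*z(F) = (5 - 2)*(-21 - 1/5*1311) = 3*(-21 - 1311/5) = 3*(-1416/5) = -4248/5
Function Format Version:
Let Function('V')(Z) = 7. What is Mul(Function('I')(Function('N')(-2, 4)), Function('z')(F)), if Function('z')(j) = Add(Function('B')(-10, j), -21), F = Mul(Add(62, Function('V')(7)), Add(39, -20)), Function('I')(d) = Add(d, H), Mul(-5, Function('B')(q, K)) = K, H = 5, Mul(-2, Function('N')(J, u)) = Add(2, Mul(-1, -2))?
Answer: Rational(-4248, 5) ≈ -849.60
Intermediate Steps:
Function('N')(J, u) = -2 (Function('N')(J, u) = Mul(Rational(-1, 2), Add(2, Mul(-1, -2))) = Mul(Rational(-1, 2), Add(2, 2)) = Mul(Rational(-1, 2), 4) = -2)
Function('B')(q, K) = Mul(Rational(-1, 5), K)
Function('I')(d) = Add(5, d) (Function('I')(d) = Add(d, 5) = Add(5, d))
F = 1311 (F = Mul(Add(62, 7), Add(39, -20)) = Mul(69, 19) = 1311)
Function('z')(j) = Add(-21, Mul(Rational(-1, 5), j)) (Function('z')(j) = Add(Mul(Rational(-1, 5), j), -21) = Add(-21, Mul(Rational(-1, 5), j)))
Mul(Function('I')(Function('N')(-2, 4)), Function('z')(F)) = Mul(Add(5, -2), Add(-21, Mul(Rational(-1, 5), 1311))) = Mul(3, Add(-21, Rational(-1311, 5))) = Mul(3, Rational(-1416, 5)) = Rational(-4248, 5)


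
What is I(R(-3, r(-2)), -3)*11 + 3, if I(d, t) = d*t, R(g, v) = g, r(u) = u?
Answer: 102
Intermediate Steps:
I(R(-3, r(-2)), -3)*11 + 3 = -3*(-3)*11 + 3 = 9*11 + 3 = 99 + 3 = 102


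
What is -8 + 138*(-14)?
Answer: -1940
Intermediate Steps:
-8 + 138*(-14) = -8 - 1932 = -1940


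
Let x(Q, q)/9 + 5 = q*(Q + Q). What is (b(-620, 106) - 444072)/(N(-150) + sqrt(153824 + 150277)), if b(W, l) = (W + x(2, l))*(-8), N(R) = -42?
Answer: -938560/14397 - 67040*sqrt(33789)/14397 ≈ -921.14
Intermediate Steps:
x(Q, q) = -45 + 18*Q*q (x(Q, q) = -45 + 9*(q*(Q + Q)) = -45 + 9*(q*(2*Q)) = -45 + 9*(2*Q*q) = -45 + 18*Q*q)
b(W, l) = 360 - 288*l - 8*W (b(W, l) = (W + (-45 + 18*2*l))*(-8) = (W + (-45 + 36*l))*(-8) = (-45 + W + 36*l)*(-8) = 360 - 288*l - 8*W)
(b(-620, 106) - 444072)/(N(-150) + sqrt(153824 + 150277)) = ((360 - 288*106 - 8*(-620)) - 444072)/(-42 + sqrt(153824 + 150277)) = ((360 - 30528 + 4960) - 444072)/(-42 + sqrt(304101)) = (-25208 - 444072)/(-42 + 3*sqrt(33789)) = -469280/(-42 + 3*sqrt(33789))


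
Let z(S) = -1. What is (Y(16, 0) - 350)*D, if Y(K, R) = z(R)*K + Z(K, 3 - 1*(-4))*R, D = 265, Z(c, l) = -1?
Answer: -96990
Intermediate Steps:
Y(K, R) = -K - R
(Y(16, 0) - 350)*D = ((-1*16 - 1*0) - 350)*265 = ((-16 + 0) - 350)*265 = (-16 - 350)*265 = -366*265 = -96990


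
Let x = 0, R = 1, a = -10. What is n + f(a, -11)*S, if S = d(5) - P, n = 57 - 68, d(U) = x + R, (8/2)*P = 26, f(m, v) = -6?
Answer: 22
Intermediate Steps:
P = 13/2 (P = (¼)*26 = 13/2 ≈ 6.5000)
d(U) = 1 (d(U) = 0 + 1 = 1)
n = -11
S = -11/2 (S = 1 - 1*13/2 = 1 - 13/2 = -11/2 ≈ -5.5000)
n + f(a, -11)*S = -11 - 6*(-11/2) = -11 + 33 = 22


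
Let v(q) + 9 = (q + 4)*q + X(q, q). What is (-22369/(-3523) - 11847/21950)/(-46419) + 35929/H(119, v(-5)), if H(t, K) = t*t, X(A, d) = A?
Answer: 128963453274352741/50831961763551150 ≈ 2.5371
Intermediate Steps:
v(q) = -9 + q + q*(4 + q) (v(q) = -9 + ((q + 4)*q + q) = -9 + ((4 + q)*q + q) = -9 + (q*(4 + q) + q) = -9 + (q + q*(4 + q)) = -9 + q + q*(4 + q))
H(t, K) = t²
(-22369/(-3523) - 11847/21950)/(-46419) + 35929/H(119, v(-5)) = (-22369/(-3523) - 11847/21950)/(-46419) + 35929/(119²) = (-22369*(-1/3523) - 11847*1/21950)*(-1/46419) + 35929/14161 = (22369/3523 - 11847/21950)*(-1/46419) + 35929*(1/14161) = (449262569/77329850)*(-1/46419) + 35929/14161 = -449262569/3589574307150 + 35929/14161 = 128963453274352741/50831961763551150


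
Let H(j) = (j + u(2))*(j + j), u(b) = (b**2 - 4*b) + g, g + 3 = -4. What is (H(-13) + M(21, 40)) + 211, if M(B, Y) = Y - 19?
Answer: 856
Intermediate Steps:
g = -7 (g = -3 - 4 = -7)
u(b) = -7 + b**2 - 4*b (u(b) = (b**2 - 4*b) - 7 = -7 + b**2 - 4*b)
H(j) = 2*j*(-11 + j) (H(j) = (j + (-7 + 2**2 - 4*2))*(j + j) = (j + (-7 + 4 - 8))*(2*j) = (j - 11)*(2*j) = (-11 + j)*(2*j) = 2*j*(-11 + j))
M(B, Y) = -19 + Y
(H(-13) + M(21, 40)) + 211 = (2*(-13)*(-11 - 13) + (-19 + 40)) + 211 = (2*(-13)*(-24) + 21) + 211 = (624 + 21) + 211 = 645 + 211 = 856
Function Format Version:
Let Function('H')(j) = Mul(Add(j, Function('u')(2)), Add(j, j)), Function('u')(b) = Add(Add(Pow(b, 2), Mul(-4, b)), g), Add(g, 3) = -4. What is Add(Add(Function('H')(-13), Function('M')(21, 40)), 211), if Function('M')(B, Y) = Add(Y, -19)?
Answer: 856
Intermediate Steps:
g = -7 (g = Add(-3, -4) = -7)
Function('u')(b) = Add(-7, Pow(b, 2), Mul(-4, b)) (Function('u')(b) = Add(Add(Pow(b, 2), Mul(-4, b)), -7) = Add(-7, Pow(b, 2), Mul(-4, b)))
Function('H')(j) = Mul(2, j, Add(-11, j)) (Function('H')(j) = Mul(Add(j, Add(-7, Pow(2, 2), Mul(-4, 2))), Add(j, j)) = Mul(Add(j, Add(-7, 4, -8)), Mul(2, j)) = Mul(Add(j, -11), Mul(2, j)) = Mul(Add(-11, j), Mul(2, j)) = Mul(2, j, Add(-11, j)))
Function('M')(B, Y) = Add(-19, Y)
Add(Add(Function('H')(-13), Function('M')(21, 40)), 211) = Add(Add(Mul(2, -13, Add(-11, -13)), Add(-19, 40)), 211) = Add(Add(Mul(2, -13, -24), 21), 211) = Add(Add(624, 21), 211) = Add(645, 211) = 856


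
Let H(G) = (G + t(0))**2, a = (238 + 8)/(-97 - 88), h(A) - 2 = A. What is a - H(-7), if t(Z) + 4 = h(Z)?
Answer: -15231/185 ≈ -82.330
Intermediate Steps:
h(A) = 2 + A
a = -246/185 (a = 246/(-185) = 246*(-1/185) = -246/185 ≈ -1.3297)
t(Z) = -2 + Z (t(Z) = -4 + (2 + Z) = -2 + Z)
H(G) = (-2 + G)**2 (H(G) = (G + (-2 + 0))**2 = (G - 2)**2 = (-2 + G)**2)
a - H(-7) = -246/185 - (-2 - 7)**2 = -246/185 - 1*(-9)**2 = -246/185 - 1*81 = -246/185 - 81 = -15231/185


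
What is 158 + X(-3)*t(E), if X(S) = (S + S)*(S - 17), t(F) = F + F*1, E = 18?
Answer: 4478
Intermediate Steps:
t(F) = 2*F (t(F) = F + F = 2*F)
X(S) = 2*S*(-17 + S) (X(S) = (2*S)*(-17 + S) = 2*S*(-17 + S))
158 + X(-3)*t(E) = 158 + (2*(-3)*(-17 - 3))*(2*18) = 158 + (2*(-3)*(-20))*36 = 158 + 120*36 = 158 + 4320 = 4478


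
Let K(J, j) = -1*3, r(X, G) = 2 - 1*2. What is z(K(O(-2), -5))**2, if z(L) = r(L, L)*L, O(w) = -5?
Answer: 0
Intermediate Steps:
r(X, G) = 0 (r(X, G) = 2 - 2 = 0)
K(J, j) = -3
z(L) = 0 (z(L) = 0*L = 0)
z(K(O(-2), -5))**2 = 0**2 = 0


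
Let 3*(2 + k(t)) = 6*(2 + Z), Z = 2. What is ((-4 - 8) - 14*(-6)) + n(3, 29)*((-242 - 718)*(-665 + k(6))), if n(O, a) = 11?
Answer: 6959112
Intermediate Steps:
k(t) = 6 (k(t) = -2 + (6*(2 + 2))/3 = -2 + (6*4)/3 = -2 + (1/3)*24 = -2 + 8 = 6)
((-4 - 8) - 14*(-6)) + n(3, 29)*((-242 - 718)*(-665 + k(6))) = ((-4 - 8) - 14*(-6)) + 11*((-242 - 718)*(-665 + 6)) = (-12 + 84) + 11*(-960*(-659)) = 72 + 11*632640 = 72 + 6959040 = 6959112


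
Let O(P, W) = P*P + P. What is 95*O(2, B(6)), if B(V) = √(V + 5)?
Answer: 570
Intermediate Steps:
B(V) = √(5 + V)
O(P, W) = P + P² (O(P, W) = P² + P = P + P²)
95*O(2, B(6)) = 95*(2*(1 + 2)) = 95*(2*3) = 95*6 = 570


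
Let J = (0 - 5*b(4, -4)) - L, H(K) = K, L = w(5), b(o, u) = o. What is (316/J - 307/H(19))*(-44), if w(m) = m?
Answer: 601876/475 ≈ 1267.1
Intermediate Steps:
L = 5
J = -25 (J = (0 - 5*4) - 1*5 = (0 - 20) - 5 = -20 - 5 = -25)
(316/J - 307/H(19))*(-44) = (316/(-25) - 307/19)*(-44) = (316*(-1/25) - 307*1/19)*(-44) = (-316/25 - 307/19)*(-44) = -13679/475*(-44) = 601876/475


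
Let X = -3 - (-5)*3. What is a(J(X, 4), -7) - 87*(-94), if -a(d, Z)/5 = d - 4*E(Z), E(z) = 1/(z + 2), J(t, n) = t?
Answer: 8114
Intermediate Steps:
X = 12 (X = -3 - 1*(-15) = -3 + 15 = 12)
E(z) = 1/(2 + z)
a(d, Z) = -5*d + 20/(2 + Z) (a(d, Z) = -5*(d - 4/(2 + Z)) = -5*d + 20/(2 + Z))
a(J(X, 4), -7) - 87*(-94) = 5*(4 - 1*12*(2 - 7))/(2 - 7) - 87*(-94) = 5*(4 - 1*12*(-5))/(-5) + 8178 = 5*(-⅕)*(4 + 60) + 8178 = 5*(-⅕)*64 + 8178 = -64 + 8178 = 8114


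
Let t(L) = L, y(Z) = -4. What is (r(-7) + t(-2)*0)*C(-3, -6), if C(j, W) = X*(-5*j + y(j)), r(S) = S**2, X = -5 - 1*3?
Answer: -4312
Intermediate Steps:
X = -8 (X = -5 - 3 = -8)
C(j, W) = 32 + 40*j (C(j, W) = -8*(-5*j - 4) = -8*(-4 - 5*j) = 32 + 40*j)
(r(-7) + t(-2)*0)*C(-3, -6) = ((-7)**2 - 2*0)*(32 + 40*(-3)) = (49 + 0)*(32 - 120) = 49*(-88) = -4312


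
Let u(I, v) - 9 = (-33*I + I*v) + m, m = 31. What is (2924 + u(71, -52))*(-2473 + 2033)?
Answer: 1351240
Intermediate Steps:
u(I, v) = 40 - 33*I + I*v (u(I, v) = 9 + ((-33*I + I*v) + 31) = 9 + (31 - 33*I + I*v) = 40 - 33*I + I*v)
(2924 + u(71, -52))*(-2473 + 2033) = (2924 + (40 - 33*71 + 71*(-52)))*(-2473 + 2033) = (2924 + (40 - 2343 - 3692))*(-440) = (2924 - 5995)*(-440) = -3071*(-440) = 1351240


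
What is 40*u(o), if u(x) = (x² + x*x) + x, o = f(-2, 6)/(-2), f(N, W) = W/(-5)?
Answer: 264/5 ≈ 52.800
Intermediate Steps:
f(N, W) = -W/5 (f(N, W) = W*(-⅕) = -W/5)
o = ⅗ (o = -⅕*6/(-2) = -6/5*(-½) = ⅗ ≈ 0.60000)
u(x) = x + 2*x² (u(x) = (x² + x²) + x = 2*x² + x = x + 2*x²)
40*u(o) = 40*(3*(1 + 2*(⅗))/5) = 40*(3*(1 + 6/5)/5) = 40*((⅗)*(11/5)) = 40*(33/25) = 264/5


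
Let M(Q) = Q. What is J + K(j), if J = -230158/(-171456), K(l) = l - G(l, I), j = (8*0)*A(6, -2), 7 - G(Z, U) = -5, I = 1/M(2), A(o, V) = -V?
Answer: -913657/85728 ≈ -10.658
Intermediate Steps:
I = ½ (I = 1/2 = ½ ≈ 0.50000)
G(Z, U) = 12 (G(Z, U) = 7 - 1*(-5) = 7 + 5 = 12)
j = 0 (j = (8*0)*(-1*(-2)) = 0*2 = 0)
K(l) = -12 + l (K(l) = l - 1*12 = l - 12 = -12 + l)
J = 115079/85728 (J = -230158*(-1/171456) = 115079/85728 ≈ 1.3424)
J + K(j) = 115079/85728 + (-12 + 0) = 115079/85728 - 12 = -913657/85728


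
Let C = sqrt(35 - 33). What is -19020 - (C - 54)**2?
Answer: -21938 + 108*sqrt(2) ≈ -21785.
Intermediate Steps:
C = sqrt(2) ≈ 1.4142
-19020 - (C - 54)**2 = -19020 - (sqrt(2) - 54)**2 = -19020 - (-54 + sqrt(2))**2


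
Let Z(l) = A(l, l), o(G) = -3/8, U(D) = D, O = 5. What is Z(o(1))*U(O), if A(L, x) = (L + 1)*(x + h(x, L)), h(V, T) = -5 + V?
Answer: -575/32 ≈ -17.969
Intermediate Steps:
o(G) = -3/8 (o(G) = -3*1/8 = -3/8)
A(L, x) = (1 + L)*(-5 + 2*x) (A(L, x) = (L + 1)*(x + (-5 + x)) = (1 + L)*(-5 + 2*x))
Z(l) = -5 + l**2 + 2*l + l*(-5 + l) (Z(l) = -5 + 2*l + l*l + l*(-5 + l) = -5 + 2*l + l**2 + l*(-5 + l) = -5 + l**2 + 2*l + l*(-5 + l))
Z(o(1))*U(O) = (-5 - 3*(-3/8) + 2*(-3/8)**2)*5 = (-5 + 9/8 + 2*(9/64))*5 = (-5 + 9/8 + 9/32)*5 = -115/32*5 = -575/32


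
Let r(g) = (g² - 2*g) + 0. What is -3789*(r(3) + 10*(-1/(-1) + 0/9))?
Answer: -49257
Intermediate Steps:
r(g) = g² - 2*g
-3789*(r(3) + 10*(-1/(-1) + 0/9)) = -3789*(3*(-2 + 3) + 10*(-1/(-1) + 0/9)) = -3789*(3*1 + 10*(-1*(-1) + 0*(⅑))) = -3789*(3 + 10*(1 + 0)) = -3789*(3 + 10*1) = -3789*(3 + 10) = -3789*13 = -49257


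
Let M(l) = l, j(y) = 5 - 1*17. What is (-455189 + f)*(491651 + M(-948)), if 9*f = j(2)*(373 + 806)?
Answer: -224133992983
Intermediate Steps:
j(y) = -12 (j(y) = 5 - 17 = -12)
f = -1572 (f = (-12*(373 + 806))/9 = (-12*1179)/9 = (⅑)*(-14148) = -1572)
(-455189 + f)*(491651 + M(-948)) = (-455189 - 1572)*(491651 - 948) = -456761*490703 = -224133992983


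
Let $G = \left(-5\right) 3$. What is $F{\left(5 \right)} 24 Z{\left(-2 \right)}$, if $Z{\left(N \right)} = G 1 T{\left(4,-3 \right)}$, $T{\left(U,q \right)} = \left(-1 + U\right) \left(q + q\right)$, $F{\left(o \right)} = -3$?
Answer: $-19440$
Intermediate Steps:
$G = -15$
$T{\left(U,q \right)} = 2 q \left(-1 + U\right)$ ($T{\left(U,q \right)} = \left(-1 + U\right) 2 q = 2 q \left(-1 + U\right)$)
$Z{\left(N \right)} = 270$ ($Z{\left(N \right)} = \left(-15\right) 1 \cdot 2 \left(-3\right) \left(-1 + 4\right) = - 15 \cdot 2 \left(-3\right) 3 = \left(-15\right) \left(-18\right) = 270$)
$F{\left(5 \right)} 24 Z{\left(-2 \right)} = \left(-3\right) 24 \cdot 270 = \left(-72\right) 270 = -19440$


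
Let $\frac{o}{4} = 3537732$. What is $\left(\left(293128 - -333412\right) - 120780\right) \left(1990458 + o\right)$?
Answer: $8163667383360$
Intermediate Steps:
$o = 14150928$ ($o = 4 \cdot 3537732 = 14150928$)
$\left(\left(293128 - -333412\right) - 120780\right) \left(1990458 + o\right) = \left(\left(293128 - -333412\right) - 120780\right) \left(1990458 + 14150928\right) = \left(\left(293128 + 333412\right) - 120780\right) 16141386 = \left(626540 - 120780\right) 16141386 = 505760 \cdot 16141386 = 8163667383360$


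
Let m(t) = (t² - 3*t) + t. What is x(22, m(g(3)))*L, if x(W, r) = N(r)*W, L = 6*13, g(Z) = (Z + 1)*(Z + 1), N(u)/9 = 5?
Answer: 77220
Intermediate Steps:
N(u) = 45 (N(u) = 9*5 = 45)
g(Z) = (1 + Z)² (g(Z) = (1 + Z)*(1 + Z) = (1 + Z)²)
m(t) = t² - 2*t
L = 78
x(W, r) = 45*W
x(22, m(g(3)))*L = (45*22)*78 = 990*78 = 77220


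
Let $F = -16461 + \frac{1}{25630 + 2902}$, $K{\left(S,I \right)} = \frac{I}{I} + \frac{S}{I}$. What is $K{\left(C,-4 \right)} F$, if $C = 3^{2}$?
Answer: $\frac{2348326255}{114128} \approx 20576.0$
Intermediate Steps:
$C = 9$
$K{\left(S,I \right)} = 1 + \frac{S}{I}$
$F = - \frac{469665251}{28532}$ ($F = -16461 + \frac{1}{28532} = - \frac{469665251}{28532} \approx -16461.0$)
$K{\left(C,-4 \right)} F = \frac{-4 + 9}{-4} \left(- \frac{469665251}{28532}\right) = \left(- \frac{1}{4}\right) 5 \left(- \frac{469665251}{28532}\right) = \left(- \frac{5}{4}\right) \left(- \frac{469665251}{28532}\right) = \frac{2348326255}{114128}$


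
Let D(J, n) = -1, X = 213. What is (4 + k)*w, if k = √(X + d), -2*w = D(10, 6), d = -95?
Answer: 2 + √118/2 ≈ 7.4314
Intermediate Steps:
w = ½ (w = -½*(-1) = ½ ≈ 0.50000)
k = √118 (k = √(213 - 95) = √118 ≈ 10.863)
(4 + k)*w = (4 + √118)*(½) = 2 + √118/2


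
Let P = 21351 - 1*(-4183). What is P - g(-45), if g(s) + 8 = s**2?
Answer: 23517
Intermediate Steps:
g(s) = -8 + s**2
P = 25534 (P = 21351 + 4183 = 25534)
P - g(-45) = 25534 - (-8 + (-45)**2) = 25534 - (-8 + 2025) = 25534 - 1*2017 = 25534 - 2017 = 23517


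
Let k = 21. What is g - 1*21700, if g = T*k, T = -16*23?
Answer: -29428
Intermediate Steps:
T = -368
g = -7728 (g = -368*21 = -7728)
g - 1*21700 = -7728 - 1*21700 = -7728 - 21700 = -29428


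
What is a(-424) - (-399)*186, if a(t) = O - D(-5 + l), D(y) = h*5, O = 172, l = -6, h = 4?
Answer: 74366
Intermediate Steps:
D(y) = 20 (D(y) = 4*5 = 20)
a(t) = 152 (a(t) = 172 - 1*20 = 172 - 20 = 152)
a(-424) - (-399)*186 = 152 - (-399)*186 = 152 - 1*(-74214) = 152 + 74214 = 74366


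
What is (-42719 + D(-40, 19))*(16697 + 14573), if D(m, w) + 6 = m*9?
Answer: -1347267950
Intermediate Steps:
D(m, w) = -6 + 9*m (D(m, w) = -6 + m*9 = -6 + 9*m)
(-42719 + D(-40, 19))*(16697 + 14573) = (-42719 + (-6 + 9*(-40)))*(16697 + 14573) = (-42719 + (-6 - 360))*31270 = (-42719 - 366)*31270 = -43085*31270 = -1347267950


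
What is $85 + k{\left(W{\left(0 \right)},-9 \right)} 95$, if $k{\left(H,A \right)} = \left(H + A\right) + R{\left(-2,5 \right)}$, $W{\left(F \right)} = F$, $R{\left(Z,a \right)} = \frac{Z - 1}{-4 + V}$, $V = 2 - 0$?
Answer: $- \frac{1255}{2} \approx -627.5$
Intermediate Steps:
$V = 2$ ($V = 2 + 0 = 2$)
$R{\left(Z,a \right)} = \frac{1}{2} - \frac{Z}{2}$ ($R{\left(Z,a \right)} = \frac{Z - 1}{-4 + 2} = \frac{-1 + Z}{-2} = \left(-1 + Z\right) \left(- \frac{1}{2}\right) = \frac{1}{2} - \frac{Z}{2}$)
$k{\left(H,A \right)} = \frac{3}{2} + A + H$ ($k{\left(H,A \right)} = \left(H + A\right) + \left(\frac{1}{2} - -1\right) = \left(A + H\right) + \left(\frac{1}{2} + 1\right) = \left(A + H\right) + \frac{3}{2} = \frac{3}{2} + A + H$)
$85 + k{\left(W{\left(0 \right)},-9 \right)} 95 = 85 + \left(\frac{3}{2} - 9 + 0\right) 95 = 85 - \frac{1425}{2} = - \frac{1255}{2}$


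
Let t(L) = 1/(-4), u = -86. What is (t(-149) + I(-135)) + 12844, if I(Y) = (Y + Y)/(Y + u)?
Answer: 11354955/884 ≈ 12845.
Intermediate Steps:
t(L) = -¼
I(Y) = 2*Y/(-86 + Y) (I(Y) = (Y + Y)/(Y - 86) = (2*Y)/(-86 + Y) = 2*Y/(-86 + Y))
(t(-149) + I(-135)) + 12844 = (-¼ + 2*(-135)/(-86 - 135)) + 12844 = (-¼ + 2*(-135)/(-221)) + 12844 = (-¼ + 2*(-135)*(-1/221)) + 12844 = (-¼ + 270/221) + 12844 = 859/884 + 12844 = 11354955/884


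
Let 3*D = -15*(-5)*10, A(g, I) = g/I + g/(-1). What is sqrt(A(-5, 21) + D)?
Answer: 5*sqrt(4494)/21 ≈ 15.961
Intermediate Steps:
A(g, I) = -g + g/I (A(g, I) = g/I + g*(-1) = g/I - g = -g + g/I)
D = 250 (D = (-15*(-5)*10)/3 = (75*10)/3 = (1/3)*750 = 250)
sqrt(A(-5, 21) + D) = sqrt((-1*(-5) - 5/21) + 250) = sqrt((5 - 5*1/21) + 250) = sqrt((5 - 5/21) + 250) = sqrt(100/21 + 250) = sqrt(5350/21) = 5*sqrt(4494)/21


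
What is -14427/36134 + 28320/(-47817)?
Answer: -81579559/82277118 ≈ -0.99152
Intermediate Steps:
-14427/36134 + 28320/(-47817) = -14427*1/36134 + 28320*(-1/47817) = -2061/5162 - 9440/15939 = -81579559/82277118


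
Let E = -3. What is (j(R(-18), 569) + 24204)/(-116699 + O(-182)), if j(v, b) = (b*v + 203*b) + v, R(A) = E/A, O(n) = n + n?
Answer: -15534/13007 ≈ -1.1943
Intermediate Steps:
O(n) = 2*n
R(A) = -3/A
j(v, b) = v + 203*b + b*v (j(v, b) = (203*b + b*v) + v = v + 203*b + b*v)
(j(R(-18), 569) + 24204)/(-116699 + O(-182)) = ((-3/(-18) + 203*569 + 569*(-3/(-18))) + 24204)/(-116699 + 2*(-182)) = ((-3*(-1/18) + 115507 + 569*(-3*(-1/18))) + 24204)/(-116699 - 364) = ((⅙ + 115507 + 569*(⅙)) + 24204)/(-117063) = ((⅙ + 115507 + 569/6) + 24204)*(-1/117063) = (115602 + 24204)*(-1/117063) = 139806*(-1/117063) = -15534/13007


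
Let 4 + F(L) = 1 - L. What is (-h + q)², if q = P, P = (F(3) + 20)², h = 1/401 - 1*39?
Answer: 8880046756/160801 ≈ 55224.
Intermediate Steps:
F(L) = -3 - L (F(L) = -4 + (1 - L) = -3 - L)
h = -15638/401 (h = 1/401 - 39 = -15638/401 ≈ -38.997)
P = 196 (P = ((-3 - 1*3) + 20)² = ((-3 - 3) + 20)² = (-6 + 20)² = 14² = 196)
q = 196
(-h + q)² = (-1*(-15638/401) + 196)² = (15638/401 + 196)² = (94234/401)² = 8880046756/160801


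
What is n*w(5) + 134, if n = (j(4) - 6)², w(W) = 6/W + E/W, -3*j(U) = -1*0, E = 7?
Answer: 1138/5 ≈ 227.60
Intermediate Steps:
j(U) = 0 (j(U) = -(-1)*0/3 = -⅓*0 = 0)
w(W) = 13/W (w(W) = 6/W + 7/W = 13/W)
n = 36 (n = (0 - 6)² = (-6)² = 36)
n*w(5) + 134 = 36*(13/5) + 134 = 468/5 + 134 = 1138/5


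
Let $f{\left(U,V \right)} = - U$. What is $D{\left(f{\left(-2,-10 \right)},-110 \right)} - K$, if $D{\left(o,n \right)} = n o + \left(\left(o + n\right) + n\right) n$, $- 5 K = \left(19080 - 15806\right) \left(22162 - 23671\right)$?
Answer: $- \frac{4821666}{5} \approx -9.6433 \cdot 10^{5}$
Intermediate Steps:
$K = \frac{4940466}{5}$ ($K = - \frac{\left(19080 - 15806\right) \left(22162 - 23671\right)}{5} = - \frac{3274 \left(-1509\right)}{5} = \left(- \frac{1}{5}\right) \left(-4940466\right) = \frac{4940466}{5} \approx 9.8809 \cdot 10^{5}$)
$D{\left(o,n \right)} = n o + n \left(o + 2 n\right)$ ($D{\left(o,n \right)} = n o + \left(\left(n + o\right) + n\right) n = n o + \left(o + 2 n\right) n = n o + n \left(o + 2 n\right)$)
$D{\left(f{\left(-2,-10 \right)},-110 \right)} - K = 2 \left(-110\right) \left(-110 - -2\right) - \frac{4940466}{5} = 2 \left(-110\right) \left(-110 + 2\right) - \frac{4940466}{5} = 2 \left(-110\right) \left(-108\right) - \frac{4940466}{5} = 23760 - \frac{4940466}{5} = - \frac{4821666}{5}$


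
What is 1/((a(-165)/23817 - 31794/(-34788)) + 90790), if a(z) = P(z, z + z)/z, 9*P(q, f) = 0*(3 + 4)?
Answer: 5798/526405719 ≈ 1.1014e-5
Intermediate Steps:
P(q, f) = 0 (P(q, f) = (0*(3 + 4))/9 = (0*7)/9 = (⅑)*0 = 0)
a(z) = 0 (a(z) = 0/z = 0)
1/((a(-165)/23817 - 31794/(-34788)) + 90790) = 1/((0/23817 - 31794/(-34788)) + 90790) = 1/((0*(1/23817) - 31794*(-1/34788)) + 90790) = 1/((0 + 5299/5798) + 90790) = 1/(5299/5798 + 90790) = 1/(526405719/5798) = 5798/526405719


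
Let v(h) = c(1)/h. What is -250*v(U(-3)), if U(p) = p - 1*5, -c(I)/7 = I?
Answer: -875/4 ≈ -218.75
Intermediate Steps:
c(I) = -7*I
U(p) = -5 + p (U(p) = p - 5 = -5 + p)
v(h) = -7/h (v(h) = (-7*1)/h = -7/h)
-250*v(U(-3)) = -(-1750)/(-5 - 3) = -(-1750)/(-8) = -(-1750)*(-1)/8 = -250*7/8 = -875/4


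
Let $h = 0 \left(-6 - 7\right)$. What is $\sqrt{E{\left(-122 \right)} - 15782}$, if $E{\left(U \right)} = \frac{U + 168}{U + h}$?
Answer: $\frac{5 i \sqrt{2349049}}{61} \approx 125.63 i$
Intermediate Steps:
$h = 0$ ($h = 0 \left(-13\right) = 0$)
$E{\left(U \right)} = \frac{168 + U}{U}$ ($E{\left(U \right)} = \frac{U + 168}{U + 0} = \frac{168 + U}{U}$)
$\sqrt{E{\left(-122 \right)} - 15782} = \sqrt{\frac{168 - 122}{-122} - 15782} = \sqrt{\left(- \frac{1}{122}\right) 46 - 15782} = \sqrt{- \frac{23}{61} - 15782} = \sqrt{- \frac{962725}{61}} = \frac{5 i \sqrt{2349049}}{61}$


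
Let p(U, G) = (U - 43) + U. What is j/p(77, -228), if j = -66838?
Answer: -66838/111 ≈ -602.14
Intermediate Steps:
p(U, G) = -43 + 2*U (p(U, G) = (-43 + U) + U = -43 + 2*U)
j/p(77, -228) = -66838/(-43 + 2*77) = -66838/(-43 + 154) = -66838/111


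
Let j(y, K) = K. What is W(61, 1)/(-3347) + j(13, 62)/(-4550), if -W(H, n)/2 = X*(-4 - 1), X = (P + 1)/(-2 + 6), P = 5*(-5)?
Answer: 32743/7614425 ≈ 0.0043001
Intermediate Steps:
P = -25
X = -6 (X = (-25 + 1)/(-2 + 6) = -24/4 = -24*1/4 = -6)
W(H, n) = -60 (W(H, n) = -(-12)*(-4 - 1) = -(-12)*(-5) = -2*30 = -60)
W(61, 1)/(-3347) + j(13, 62)/(-4550) = -60/(-3347) + 62/(-4550) = -60*(-1/3347) + 62*(-1/4550) = 60/3347 - 31/2275 = 32743/7614425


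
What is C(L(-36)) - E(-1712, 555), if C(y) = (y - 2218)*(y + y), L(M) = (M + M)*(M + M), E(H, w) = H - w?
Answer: 30753755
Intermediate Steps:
L(M) = 4*M**2 (L(M) = (2*M)*(2*M) = 4*M**2)
C(y) = 2*y*(-2218 + y) (C(y) = (-2218 + y)*(2*y) = 2*y*(-2218 + y))
C(L(-36)) - E(-1712, 555) = 2*(4*(-36)**2)*(-2218 + 4*(-36)**2) - (-1712 - 1*555) = 2*(4*1296)*(-2218 + 4*1296) - (-1712 - 555) = 2*5184*(-2218 + 5184) - 1*(-2267) = 2*5184*2966 + 2267 = 30751488 + 2267 = 30753755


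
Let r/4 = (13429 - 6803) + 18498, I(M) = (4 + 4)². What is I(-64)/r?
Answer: 4/6281 ≈ 0.00063684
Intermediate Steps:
I(M) = 64 (I(M) = 8² = 64)
r = 100496 (r = 4*((13429 - 6803) + 18498) = 4*(6626 + 18498) = 4*25124 = 100496)
I(-64)/r = 64/100496 = 64*(1/100496) = 4/6281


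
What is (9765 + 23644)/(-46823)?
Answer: -33409/46823 ≈ -0.71352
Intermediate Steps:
(9765 + 23644)/(-46823) = 33409*(-1/46823) = -33409/46823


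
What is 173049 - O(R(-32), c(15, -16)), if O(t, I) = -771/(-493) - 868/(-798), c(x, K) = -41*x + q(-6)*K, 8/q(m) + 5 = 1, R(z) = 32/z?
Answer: 4862775436/28101 ≈ 1.7305e+5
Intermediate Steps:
q(m) = -2 (q(m) = 8/(-5 + 1) = 8/(-4) = 8*(-¼) = -2)
c(x, K) = -41*x - 2*K
O(t, I) = 74513/28101 (O(t, I) = -771*(-1/493) - 868*(-1/798) = 771/493 + 62/57 = 74513/28101)
173049 - O(R(-32), c(15, -16)) = 173049 - 1*74513/28101 = 173049 - 74513/28101 = 4862775436/28101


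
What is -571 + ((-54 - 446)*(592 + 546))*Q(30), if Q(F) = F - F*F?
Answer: 495029429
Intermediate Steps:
Q(F) = F - F²
-571 + ((-54 - 446)*(592 + 546))*Q(30) = -571 + ((-54 - 446)*(592 + 546))*(30*(1 - 1*30)) = -571 + (-500*1138)*(30*(1 - 30)) = -571 - 17070000*(-29) = -571 - 569000*(-870) = -571 + 495030000 = 495029429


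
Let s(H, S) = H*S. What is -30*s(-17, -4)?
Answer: -2040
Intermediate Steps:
-30*s(-17, -4) = -(-510)*(-4) = -30*68 = -2040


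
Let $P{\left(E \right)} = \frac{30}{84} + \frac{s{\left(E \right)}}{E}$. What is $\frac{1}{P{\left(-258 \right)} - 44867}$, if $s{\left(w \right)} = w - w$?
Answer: $- \frac{14}{628133} \approx -2.2288 \cdot 10^{-5}$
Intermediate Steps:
$s{\left(w \right)} = 0$
$P{\left(E \right)} = \frac{5}{14}$ ($P{\left(E \right)} = \frac{30}{84} + \frac{0}{E} = 30 \cdot \frac{1}{84} + 0 = \frac{5}{14} + 0 = \frac{5}{14}$)
$\frac{1}{P{\left(-258 \right)} - 44867} = \frac{1}{\frac{5}{14} - 44867} = \frac{1}{- \frac{628133}{14}} = - \frac{14}{628133}$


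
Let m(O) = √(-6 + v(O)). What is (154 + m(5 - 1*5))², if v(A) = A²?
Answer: (154 + I*√6)² ≈ 23710.0 + 754.44*I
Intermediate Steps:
m(O) = √(-6 + O²)
(154 + m(5 - 1*5))² = (154 + √(-6 + (5 - 1*5)²))² = (154 + √(-6 + (5 - 5)²))² = (154 + √(-6 + 0²))² = (154 + √(-6 + 0))² = (154 + √(-6))² = (154 + I*√6)²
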